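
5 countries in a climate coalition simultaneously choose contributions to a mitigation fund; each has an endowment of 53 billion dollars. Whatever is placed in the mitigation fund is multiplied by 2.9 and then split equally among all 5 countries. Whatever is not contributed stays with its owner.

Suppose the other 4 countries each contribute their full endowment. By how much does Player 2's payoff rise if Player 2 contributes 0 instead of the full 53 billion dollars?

22.26 billion dollars

Switching from a contribution of 53 to 0 lets Player 2 keep an extra 53 billion dollars, but lowers the mitigation fund by 53, which costs Player 2 their own share of that drop: 2.9/5 × 53 = 30.74.
Net gain = 53 − 30.74 = 22.26. The private return per contributed unit (0.5800) is below 1, so free-riding is indeed the best response regardless of what the others do.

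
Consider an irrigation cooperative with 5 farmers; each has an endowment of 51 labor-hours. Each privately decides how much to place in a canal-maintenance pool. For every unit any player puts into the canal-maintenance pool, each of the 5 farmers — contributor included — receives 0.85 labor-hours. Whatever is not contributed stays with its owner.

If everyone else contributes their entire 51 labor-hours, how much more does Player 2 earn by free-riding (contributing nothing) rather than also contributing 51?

Switching from a contribution of 51 to 0 lets Player 2 keep an extra 51 labor-hours, but lowers the canal-maintenance pool by 51, which costs Player 2 their own share of that drop: 0.85 × 51 = 43.35.
Net gain = 51 − 43.35 = 7.65. The private return per contributed unit (0.85) is below 1, so free-riding is indeed the best response regardless of what the others do.

7.65 labor-hours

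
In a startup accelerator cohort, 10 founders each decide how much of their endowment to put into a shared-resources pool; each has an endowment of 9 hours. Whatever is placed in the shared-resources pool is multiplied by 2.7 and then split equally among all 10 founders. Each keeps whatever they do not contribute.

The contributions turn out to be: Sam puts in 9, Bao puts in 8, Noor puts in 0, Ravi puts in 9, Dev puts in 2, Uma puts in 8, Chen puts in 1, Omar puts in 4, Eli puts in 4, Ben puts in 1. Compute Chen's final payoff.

Total contributed: 9 + 8 + 0 + 9 + 2 + 8 + 1 + 4 + 4 + 1 = 46.
Each receives 2.7 × 46 / 10 = 12.42 from the shared-resources pool.
Chen keeps 9 − 1 = 8, so Chen's payoff is 8 + 12.42 = 20.42.

20.42 hours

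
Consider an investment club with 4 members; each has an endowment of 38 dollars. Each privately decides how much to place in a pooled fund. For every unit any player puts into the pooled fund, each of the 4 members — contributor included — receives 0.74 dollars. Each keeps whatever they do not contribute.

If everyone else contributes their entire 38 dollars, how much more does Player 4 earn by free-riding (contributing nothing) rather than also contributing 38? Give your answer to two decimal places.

9.88 dollars

Switching from a contribution of 38 to 0 lets Player 4 keep an extra 38 dollars, but lowers the pooled fund by 38, which costs Player 4 their own share of that drop: 0.74 × 38 = 28.12.
Net gain = 38 − 28.12 = 9.88. The private return per contributed unit (0.74) is below 1, so free-riding is indeed the best response regardless of what the others do.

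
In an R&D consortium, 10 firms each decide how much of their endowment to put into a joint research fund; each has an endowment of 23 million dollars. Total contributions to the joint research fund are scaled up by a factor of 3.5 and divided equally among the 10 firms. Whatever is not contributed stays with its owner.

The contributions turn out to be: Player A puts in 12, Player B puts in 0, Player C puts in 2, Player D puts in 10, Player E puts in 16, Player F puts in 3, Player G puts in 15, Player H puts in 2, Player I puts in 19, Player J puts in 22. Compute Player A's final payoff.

46.35 million dollars

Total contributed: 12 + 0 + 2 + 10 + 16 + 3 + 15 + 2 + 19 + 22 = 101.
Each receives 3.5 × 101 / 10 = 35.35 from the joint research fund.
Player A keeps 23 − 12 = 11, so Player A's payoff is 11 + 35.35 = 46.35.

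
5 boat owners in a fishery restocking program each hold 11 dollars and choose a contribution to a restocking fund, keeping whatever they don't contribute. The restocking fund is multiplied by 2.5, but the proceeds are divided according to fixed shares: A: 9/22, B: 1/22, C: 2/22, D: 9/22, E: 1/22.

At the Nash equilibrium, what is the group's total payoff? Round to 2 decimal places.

For player j, contributing a unit is worthwhile iff 2.5 × (j's share) ≥ 1, i.e. iff j's share is at least 0.4000.
A and D are above the threshold, contributing 11 each; the remaining 3 contribute 0. Total contributed: 22.
The restocking fund pays out 2.5 × 22 = 55.00 in total (split across the unequal shares, but the aggregate is all that matters for the group sum).
The 3 free-riders keep 11 each, adding 33. Group total = 33 + 55.00 = 88.00.

88.00 dollars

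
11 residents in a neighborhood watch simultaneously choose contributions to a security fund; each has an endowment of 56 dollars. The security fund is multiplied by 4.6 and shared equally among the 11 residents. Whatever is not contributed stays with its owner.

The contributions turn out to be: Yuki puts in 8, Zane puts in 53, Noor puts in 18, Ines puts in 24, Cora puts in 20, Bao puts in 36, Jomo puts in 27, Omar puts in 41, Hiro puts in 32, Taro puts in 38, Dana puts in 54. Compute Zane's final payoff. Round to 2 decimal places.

Total contributed: 8 + 53 + 18 + 24 + 20 + 36 + 27 + 41 + 32 + 38 + 54 = 351.
Each receives 4.6 × 351 / 11 = 146.78 from the security fund.
Zane keeps 56 − 53 = 3, so Zane's payoff is 3 + 146.78 = 149.78.

149.78 dollars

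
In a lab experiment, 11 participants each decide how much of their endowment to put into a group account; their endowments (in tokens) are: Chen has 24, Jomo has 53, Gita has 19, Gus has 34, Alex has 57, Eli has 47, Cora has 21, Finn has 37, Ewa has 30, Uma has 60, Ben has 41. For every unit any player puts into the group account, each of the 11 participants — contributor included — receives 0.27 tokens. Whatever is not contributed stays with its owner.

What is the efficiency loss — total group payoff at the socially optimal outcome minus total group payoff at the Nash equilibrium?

833.31 tokens

The private return per contributed unit is 0.27 < 1 for everyone, so the Nash equilibrium is zero contribution and the group total is Σ E_j = 24 + 53 + 19 + 34 + 57 + 47 + 21 + 37 + 30 + 60 + 41 = 423.
Each contributed unit returns 2.970 to the group, so the social optimum is full contribution by everyone: group total = 2.970 × 423 = 1256.31.
Efficiency loss = (2.970 − 1) × 423 = 833.31.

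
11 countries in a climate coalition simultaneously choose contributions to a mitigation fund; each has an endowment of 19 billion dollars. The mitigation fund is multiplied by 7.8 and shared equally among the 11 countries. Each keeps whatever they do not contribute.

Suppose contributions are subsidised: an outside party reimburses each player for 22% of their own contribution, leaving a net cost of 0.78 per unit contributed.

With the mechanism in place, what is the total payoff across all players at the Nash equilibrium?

209.00 billion dollars

Even with the mechanism, each unit contributed returns only (7.8/11) / 0.78 = 0.9091 per unit of net cost, so contributing nothing is still dominant.
At the Nash equilibrium no one contributes; group total payoff = 11 × 19 = 209.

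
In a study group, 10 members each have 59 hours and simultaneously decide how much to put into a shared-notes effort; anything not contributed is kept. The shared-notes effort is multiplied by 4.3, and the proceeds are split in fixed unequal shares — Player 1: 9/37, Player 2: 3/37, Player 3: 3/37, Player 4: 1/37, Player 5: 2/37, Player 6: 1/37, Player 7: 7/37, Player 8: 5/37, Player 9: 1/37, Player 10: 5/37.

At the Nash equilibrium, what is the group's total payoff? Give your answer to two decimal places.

784.70 hours

Each unit j contributes comes back to j as 4.3 × (j's share), so j prefers to contribute only if that share exceeds 1/4.3 = 0.2326; otherwise keeping the unit dominates.
Only Player 1 (9/37) clears that bar, contributing 59; the remaining 9 contribute 0. Total contributed: 59.
The shared-notes effort pays out 4.3 × 59 = 253.70 in total (split across the unequal shares, but the aggregate is all that matters for the group sum).
The 9 free-riders keep 59 each, adding 531. Group total = 531 + 253.70 = 784.70.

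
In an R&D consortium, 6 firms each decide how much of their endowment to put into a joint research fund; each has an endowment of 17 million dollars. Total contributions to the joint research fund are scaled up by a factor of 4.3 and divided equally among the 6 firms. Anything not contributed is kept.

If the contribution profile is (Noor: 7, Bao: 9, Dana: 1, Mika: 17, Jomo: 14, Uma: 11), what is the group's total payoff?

296.70 million dollars

Total contributed: 7 + 9 + 1 + 17 + 14 + 11 = 59; total kept: 6 × 17 − 59 = 43.
The joint research fund pays out 4.3 × 59 = 253.70 in aggregate.
Group total = 43 + 253.70 = 296.70.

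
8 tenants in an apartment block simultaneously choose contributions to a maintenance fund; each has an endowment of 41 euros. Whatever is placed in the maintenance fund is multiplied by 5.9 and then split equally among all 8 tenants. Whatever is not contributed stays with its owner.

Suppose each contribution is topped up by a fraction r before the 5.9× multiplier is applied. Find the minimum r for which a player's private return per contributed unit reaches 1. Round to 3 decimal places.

0.356

With matching at rate r, one contributed unit becomes (1 + r) in the maintenance fund and returns 5.9 × (1 + r) / 8 to the contributor.
Setting this equal to 1: 1 + r = 8/5.9 = 1.3559.
So the minimum matching rate is r = 1.3559 − 1 = 0.356.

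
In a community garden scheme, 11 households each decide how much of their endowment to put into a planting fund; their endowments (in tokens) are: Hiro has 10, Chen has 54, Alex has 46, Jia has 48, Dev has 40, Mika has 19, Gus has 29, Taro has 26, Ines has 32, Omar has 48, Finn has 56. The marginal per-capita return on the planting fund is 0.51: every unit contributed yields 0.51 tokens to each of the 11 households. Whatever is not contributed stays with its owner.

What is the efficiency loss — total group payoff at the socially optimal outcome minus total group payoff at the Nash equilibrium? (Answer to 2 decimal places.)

1880.88 tokens

The private return per contributed unit is 0.51 < 1 for everyone, so the Nash equilibrium is zero contribution and the group total is Σ E_j = 10 + 54 + 46 + 48 + 40 + 19 + 29 + 26 + 32 + 48 + 56 = 408.
Each contributed unit returns 5.610 to the group, so the social optimum is full contribution by everyone: group total = 5.610 × 408 = 2288.88.
Efficiency loss = (5.610 − 1) × 408 = 1880.88.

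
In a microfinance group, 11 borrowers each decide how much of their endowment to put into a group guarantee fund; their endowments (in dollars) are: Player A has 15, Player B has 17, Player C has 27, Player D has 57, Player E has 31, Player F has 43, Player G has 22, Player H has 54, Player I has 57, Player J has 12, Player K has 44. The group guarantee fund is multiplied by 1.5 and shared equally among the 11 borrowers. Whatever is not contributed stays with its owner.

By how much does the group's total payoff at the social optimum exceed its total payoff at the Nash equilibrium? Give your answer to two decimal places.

The private return per contributed unit is 1.5/11 = 0.1364 < 1 for every player regardless of endowment, so the Nash equilibrium is zero contribution and the group total is Σ E_j = 15 + 17 + 27 + 57 + 31 + 43 + 22 + 54 + 57 + 12 + 44 = 379.
Each contributed unit returns 1.500 to the group, so the social optimum is full contribution by everyone: group total = 1.500 × 379 = 568.50.
Efficiency loss = (1.500 − 1) × 379 = 189.50.

189.50 dollars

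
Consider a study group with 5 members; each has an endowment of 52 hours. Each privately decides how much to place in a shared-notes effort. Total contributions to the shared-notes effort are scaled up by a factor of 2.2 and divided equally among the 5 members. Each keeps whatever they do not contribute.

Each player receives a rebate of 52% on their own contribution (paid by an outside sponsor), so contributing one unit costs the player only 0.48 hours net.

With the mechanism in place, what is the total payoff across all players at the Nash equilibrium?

Even with the mechanism, each unit contributed returns only (2.2/5) / 0.48 = 0.9167 per unit of net cost, so contributing nothing is still dominant.
Everyone keeps their endowment and the group total is 5 × 52 = 260.

260.00 hours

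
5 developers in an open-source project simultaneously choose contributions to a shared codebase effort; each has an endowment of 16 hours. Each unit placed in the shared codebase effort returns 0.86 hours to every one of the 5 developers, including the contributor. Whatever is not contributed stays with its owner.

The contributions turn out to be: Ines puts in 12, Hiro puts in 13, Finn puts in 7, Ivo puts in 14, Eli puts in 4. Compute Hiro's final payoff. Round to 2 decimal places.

46.00 hours

Total contributed: 12 + 13 + 7 + 14 + 4 = 50.
Each receives 0.86 × 50 = 43.00 from the shared codebase effort.
Hiro keeps 16 − 13 = 3, so Hiro's payoff is 3 + 43.00 = 46.00.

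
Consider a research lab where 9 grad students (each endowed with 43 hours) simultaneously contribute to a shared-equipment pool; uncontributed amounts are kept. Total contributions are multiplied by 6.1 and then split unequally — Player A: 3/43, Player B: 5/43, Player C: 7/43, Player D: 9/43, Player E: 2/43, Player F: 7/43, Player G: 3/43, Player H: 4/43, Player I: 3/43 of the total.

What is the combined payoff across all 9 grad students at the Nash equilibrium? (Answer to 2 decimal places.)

606.30 hours

Player j's private return per contributed unit is 6.1 × (j's share). Contributing is weakly dominant for j when that share is at least 1/6.1 = 0.1639, and contributing 0 is dominant otherwise.
Only Player D (9/43) clears that bar, contributing 43; the remaining 8 contribute 0. Total contributed: 43.
The shared-equipment pool pays out 6.1 × 43 = 262.30 in total (split across the unequal shares, but the aggregate is all that matters for the group sum).
The 8 free-riders keep 43 each, adding 344. Group total = 344 + 262.30 = 606.30.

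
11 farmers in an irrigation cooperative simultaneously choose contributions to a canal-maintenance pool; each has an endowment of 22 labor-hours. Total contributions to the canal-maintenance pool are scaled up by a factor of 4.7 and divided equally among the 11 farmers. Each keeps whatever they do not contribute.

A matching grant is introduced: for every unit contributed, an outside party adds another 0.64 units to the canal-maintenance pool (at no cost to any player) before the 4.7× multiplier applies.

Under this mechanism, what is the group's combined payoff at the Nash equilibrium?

Even with the mechanism, each unit contributed returns only 4.7 × 1.64 / 11 = 0.7007 per unit of net cost, so contributing nothing is still dominant.
Everyone keeps their endowment and the group total is 11 × 22 = 242.

242.00 labor-hours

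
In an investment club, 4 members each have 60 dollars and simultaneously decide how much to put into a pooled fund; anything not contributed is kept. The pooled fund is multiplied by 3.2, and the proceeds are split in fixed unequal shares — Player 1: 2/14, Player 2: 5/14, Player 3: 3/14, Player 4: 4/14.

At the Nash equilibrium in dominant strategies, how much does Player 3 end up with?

Player j's private return per contributed unit is 3.2 × (j's share). Contributing is weakly dominant for j when that share is at least 1/3.2 = 0.3125, and contributing 0 is dominant otherwise.
Only Player 2 (5/14) clears that bar, contributing 60; the remaining 3 contribute 0. Total contributed: 60.
Player 3 keeps 60 and receives 3.2 × 60 × 3/14 = 41.14 from the pooled fund, for a payoff of 101.14.

101.14 dollars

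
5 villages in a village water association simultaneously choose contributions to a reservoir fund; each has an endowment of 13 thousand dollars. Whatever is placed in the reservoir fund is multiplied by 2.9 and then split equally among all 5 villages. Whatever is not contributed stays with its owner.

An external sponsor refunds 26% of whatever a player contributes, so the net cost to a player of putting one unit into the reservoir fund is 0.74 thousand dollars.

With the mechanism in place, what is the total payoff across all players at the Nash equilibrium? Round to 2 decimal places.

65.00 thousand dollars

Even with the mechanism, each unit contributed returns only (2.9/5) / 0.74 = 0.7838 per unit of net cost, so contributing nothing is still dominant.
At the Nash equilibrium no one contributes; group total payoff = 5 × 13 = 65.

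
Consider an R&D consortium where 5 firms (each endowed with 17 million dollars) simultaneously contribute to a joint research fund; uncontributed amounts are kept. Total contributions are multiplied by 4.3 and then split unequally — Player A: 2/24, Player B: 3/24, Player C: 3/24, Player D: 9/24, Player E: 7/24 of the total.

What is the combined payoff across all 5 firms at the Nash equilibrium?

197.20 million dollars

Each unit j contributes comes back to j as 4.3 × (j's share), so j prefers to contribute only if that share exceeds 1/4.3 = 0.2326; otherwise keeping the unit dominates.
Player D and Player E are above the threshold, contributing 17 each; the remaining 3 contribute 0. Total contributed: 34.
The joint research fund pays out 4.3 × 34 = 146.20 in total (split across the unequal shares, but the aggregate is all that matters for the group sum).
The 3 free-riders keep 17 each, adding 51. Group total = 51 + 146.20 = 197.20.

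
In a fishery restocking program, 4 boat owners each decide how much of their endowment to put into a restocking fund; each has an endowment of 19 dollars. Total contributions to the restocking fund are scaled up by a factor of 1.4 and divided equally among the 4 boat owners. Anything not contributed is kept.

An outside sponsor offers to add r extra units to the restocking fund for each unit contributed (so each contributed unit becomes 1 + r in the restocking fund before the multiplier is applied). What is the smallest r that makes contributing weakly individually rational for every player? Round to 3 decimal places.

1.857

With matching at rate r, one contributed unit becomes (1 + r) in the restocking fund and returns 1.4 × (1 + r) / 4 to the contributor.
Setting this equal to 1: 1 + r = 4/1.4 = 2.8571.
So the minimum matching rate is r = 2.8571 − 1 = 1.857.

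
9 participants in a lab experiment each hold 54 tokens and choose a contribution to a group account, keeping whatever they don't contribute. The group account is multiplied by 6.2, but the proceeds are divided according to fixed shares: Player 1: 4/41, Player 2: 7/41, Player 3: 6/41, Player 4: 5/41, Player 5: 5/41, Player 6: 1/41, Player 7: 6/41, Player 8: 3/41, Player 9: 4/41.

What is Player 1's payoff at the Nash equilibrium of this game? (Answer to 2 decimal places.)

A player with share s gets back 6.2·s per unit contributed, so full contribution is dominant for anyone with s > 1/6.2 = 0.1613 and zero contribution is dominant for anyone below.
Player 2 alone (share 7/41) is above the threshold, contributing 54; the remaining 8 contribute 0. Total contributed: 54.
Player 1 keeps 54 and receives 6.2 × 54 × 4/41 = 32.66 from the group account, for a payoff of 86.66.

86.66 tokens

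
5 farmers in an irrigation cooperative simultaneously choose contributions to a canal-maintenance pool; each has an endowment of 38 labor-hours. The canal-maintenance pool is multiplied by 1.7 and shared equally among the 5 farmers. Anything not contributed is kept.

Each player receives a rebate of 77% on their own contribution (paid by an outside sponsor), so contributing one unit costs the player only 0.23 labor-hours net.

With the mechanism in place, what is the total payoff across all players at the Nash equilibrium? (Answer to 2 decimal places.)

With the mechanism, a contributed unit returns (1.7/5) / 0.23 = 1.4783 per unit of net cost to the contributor — now above 1 — so contributing fully is weakly dominant for every player.
So the Nash equilibrium is full contribution by all 5; the group earns 5 × (38 × 0.77 + 1.7 × 38) = 469.30.

469.30 labor-hours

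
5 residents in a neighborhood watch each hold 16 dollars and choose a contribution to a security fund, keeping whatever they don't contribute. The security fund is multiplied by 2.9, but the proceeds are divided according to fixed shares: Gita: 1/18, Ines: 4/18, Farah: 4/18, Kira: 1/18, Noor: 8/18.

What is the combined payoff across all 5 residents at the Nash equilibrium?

110.40 dollars

For player j, contributing a unit is worthwhile iff 2.9 × (j's share) ≥ 1, i.e. iff j's share is at least 0.3448.
The only share above 0.3448 is Noor's 8/18, contributing 16; the remaining 4 contribute 0. Total contributed: 16.
The security fund pays out 2.9 × 16 = 46.40 in total (split across the unequal shares, but the aggregate is all that matters for the group sum).
The 4 free-riders keep 16 each, adding 64. Group total = 64 + 46.40 = 110.40.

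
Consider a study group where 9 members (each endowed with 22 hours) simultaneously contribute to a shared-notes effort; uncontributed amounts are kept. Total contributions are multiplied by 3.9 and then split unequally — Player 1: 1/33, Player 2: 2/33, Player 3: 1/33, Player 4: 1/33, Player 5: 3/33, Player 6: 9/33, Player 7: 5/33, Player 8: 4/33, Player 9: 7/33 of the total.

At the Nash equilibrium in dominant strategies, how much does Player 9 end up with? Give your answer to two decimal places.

40.20 hours

Player j's private return per contributed unit is 3.9 × (j's share). Contributing is weakly dominant for j when that share is at least 1/3.9 = 0.2564, and contributing 0 is dominant otherwise.
Player 6 alone (share 9/33) is above the threshold, contributing 22; the remaining 8 contribute 0. Total contributed: 22.
Player 9 keeps 22 and receives 3.9 × 22 × 7/33 = 18.20 from the shared-notes effort, for a payoff of 40.20.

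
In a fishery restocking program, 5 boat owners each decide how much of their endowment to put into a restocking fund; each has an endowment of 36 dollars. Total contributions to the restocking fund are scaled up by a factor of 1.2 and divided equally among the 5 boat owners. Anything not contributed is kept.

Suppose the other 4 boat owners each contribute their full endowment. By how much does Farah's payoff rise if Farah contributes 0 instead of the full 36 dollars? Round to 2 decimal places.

Switching from a contribution of 36 to 0 lets Farah keep an extra 36 dollars, but lowers the restocking fund by 36, which costs Farah their own share of that drop: 1.2/5 × 36 = 8.64.
Net gain = 36 − 8.64 = 27.36. The private return per contributed unit (0.2400) is below 1, so free-riding is indeed the best response regardless of what the others do.

27.36 dollars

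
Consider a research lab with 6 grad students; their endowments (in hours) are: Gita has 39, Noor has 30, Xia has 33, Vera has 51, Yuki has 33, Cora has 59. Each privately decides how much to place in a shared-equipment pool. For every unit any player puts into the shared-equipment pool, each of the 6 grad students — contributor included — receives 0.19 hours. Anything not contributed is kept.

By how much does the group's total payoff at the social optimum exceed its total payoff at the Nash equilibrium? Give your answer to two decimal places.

The private return per contributed unit is 0.19 < 1 for everyone, so the Nash equilibrium is zero contribution and the group total is Σ E_j = 39 + 30 + 33 + 51 + 33 + 59 = 245.
Each contributed unit returns 1.140 to the group, so the social optimum is full contribution by everyone: group total = 1.140 × 245 = 279.30.
Efficiency loss = (1.140 − 1) × 245 = 34.30.

34.30 hours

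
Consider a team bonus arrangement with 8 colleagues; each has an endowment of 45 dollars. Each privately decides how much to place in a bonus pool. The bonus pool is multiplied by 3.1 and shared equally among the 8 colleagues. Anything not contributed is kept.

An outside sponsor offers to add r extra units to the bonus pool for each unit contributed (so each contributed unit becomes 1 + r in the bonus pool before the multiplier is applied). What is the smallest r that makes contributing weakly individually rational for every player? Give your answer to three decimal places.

With matching at rate r, one contributed unit becomes (1 + r) in the bonus pool and returns 3.1 × (1 + r) / 8 to the contributor.
Setting this equal to 1: 1 + r = 8/3.1 = 2.5806.
So the minimum matching rate is r = 2.5806 − 1 = 1.581.

1.581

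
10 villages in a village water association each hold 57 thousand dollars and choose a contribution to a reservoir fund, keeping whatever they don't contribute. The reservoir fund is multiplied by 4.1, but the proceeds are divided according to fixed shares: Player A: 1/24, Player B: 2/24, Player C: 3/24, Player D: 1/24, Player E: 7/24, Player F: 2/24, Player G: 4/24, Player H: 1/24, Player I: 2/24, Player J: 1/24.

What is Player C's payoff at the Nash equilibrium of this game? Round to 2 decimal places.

86.21 thousand dollars

A player with share s gets back 4.1·s per unit contributed, so full contribution is dominant for anyone with s > 1/4.1 = 0.2439 and zero contribution is dominant for anyone below.
The only share above 0.2439 is Player E's 7/24, contributing 57; the remaining 9 contribute 0. Total contributed: 57.
Player C keeps 57 and receives 4.1 × 57 × 3/24 = 29.21 from the reservoir fund, for a payoff of 86.21.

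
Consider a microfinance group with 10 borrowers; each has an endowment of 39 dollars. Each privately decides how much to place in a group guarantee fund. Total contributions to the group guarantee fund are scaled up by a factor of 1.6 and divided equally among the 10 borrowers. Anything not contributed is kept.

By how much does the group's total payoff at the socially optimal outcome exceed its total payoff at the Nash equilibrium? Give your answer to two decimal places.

Each contributed unit returns 1.6/10 = 0.1600 to its contributor — below 1 — so contributing 0 is dominant for every player. At the Nash equilibrium everyone keeps their 39, and the group total is 10 × 39 = 390.
Each contributed unit returns 1.600 to the group as a whole (0.1600 to each of 10 players), which exceeds 1, so the social optimum is full contribution: group total = 1.600 × 390 = 624.00.
Efficiency loss = 624.00 − 390 = 234.00.

234.00 dollars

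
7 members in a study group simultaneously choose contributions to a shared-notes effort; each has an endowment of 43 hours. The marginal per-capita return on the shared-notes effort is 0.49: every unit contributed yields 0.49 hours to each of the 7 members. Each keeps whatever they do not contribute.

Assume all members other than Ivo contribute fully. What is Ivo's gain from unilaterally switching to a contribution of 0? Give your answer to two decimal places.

Switching from a contribution of 43 to 0 lets Ivo keep an extra 43 hours, but lowers the shared-notes effort by 43, which costs Ivo their own share of that drop: 0.49 × 43 = 21.07.
Net gain = 43 − 21.07 = 21.93. The private return per contributed unit (0.49) is below 1, so free-riding is indeed the best response regardless of what the others do.

21.93 hours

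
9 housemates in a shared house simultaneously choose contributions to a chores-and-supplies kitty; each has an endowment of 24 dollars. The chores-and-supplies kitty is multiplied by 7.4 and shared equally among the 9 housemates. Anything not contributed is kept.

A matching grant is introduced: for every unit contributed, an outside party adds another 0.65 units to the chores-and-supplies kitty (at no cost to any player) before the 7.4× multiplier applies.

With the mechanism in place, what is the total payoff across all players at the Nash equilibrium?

2637.36 dollars

The effective private return per unit is now 7.4 × 1.65 / 9 = 1.3567 > 1, so every player's dominant strategy flips to full contribution.
So the Nash equilibrium is full contribution by all 9; the group earns 7.4 × 1.65 × 216 = 2637.36.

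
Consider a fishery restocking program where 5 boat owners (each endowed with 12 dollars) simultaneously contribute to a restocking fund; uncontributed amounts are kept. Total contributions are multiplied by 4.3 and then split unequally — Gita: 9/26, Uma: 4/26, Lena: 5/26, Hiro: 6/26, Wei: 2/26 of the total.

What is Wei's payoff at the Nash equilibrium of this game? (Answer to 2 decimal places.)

A player with share s gets back 4.3·s per unit contributed, so full contribution is dominant for anyone with s > 1/4.3 = 0.2326 and zero contribution is dominant for anyone below.
Gita alone (share 9/26) is above the threshold, contributing 12; the remaining 4 contribute 0. Total contributed: 12.
Wei keeps 12 and receives 4.3 × 12 × 2/26 = 3.97 from the restocking fund, for a payoff of 15.97.

15.97 dollars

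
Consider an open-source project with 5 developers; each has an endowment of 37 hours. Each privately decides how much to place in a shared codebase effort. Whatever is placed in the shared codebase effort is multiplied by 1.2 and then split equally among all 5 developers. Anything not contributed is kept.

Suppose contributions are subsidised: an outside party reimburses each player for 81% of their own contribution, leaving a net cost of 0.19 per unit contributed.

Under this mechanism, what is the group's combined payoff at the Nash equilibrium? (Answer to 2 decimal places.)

The effective private return per unit is now (1.2/5) / 0.19 = 1.2632 > 1, so every player's dominant strategy flips to full contribution.
So the Nash equilibrium is full contribution by all 5; the group earns 5 × (37 × 0.81 + 1.2 × 37) = 371.85.

371.85 hours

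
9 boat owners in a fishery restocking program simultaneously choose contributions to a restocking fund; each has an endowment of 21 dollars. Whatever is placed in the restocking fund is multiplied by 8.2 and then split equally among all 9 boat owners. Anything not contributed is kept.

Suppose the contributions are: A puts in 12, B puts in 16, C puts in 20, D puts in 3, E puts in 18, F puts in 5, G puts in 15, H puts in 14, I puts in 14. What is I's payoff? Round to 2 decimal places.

113.60 dollars

Total contributed: 12 + 16 + 20 + 3 + 18 + 5 + 15 + 14 + 14 = 117.
Each receives 8.2 × 117 / 9 = 106.60 from the restocking fund.
I keeps 21 − 14 = 7, so I's payoff is 7 + 106.60 = 113.60.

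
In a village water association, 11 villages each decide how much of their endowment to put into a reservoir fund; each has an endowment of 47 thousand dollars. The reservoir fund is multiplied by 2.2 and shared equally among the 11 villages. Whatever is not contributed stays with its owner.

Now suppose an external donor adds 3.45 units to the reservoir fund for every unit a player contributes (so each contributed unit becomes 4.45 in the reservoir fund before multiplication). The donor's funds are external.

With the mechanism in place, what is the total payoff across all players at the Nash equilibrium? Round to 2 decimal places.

With the mechanism, a contributed unit returns 2.2 × 4.45 / 11 = 0.8900 per unit of net cost — still below 1 — so contributing 0 remains dominant for every player.
At the Nash equilibrium no one contributes; group total payoff = 11 × 47 = 517.

517.00 thousand dollars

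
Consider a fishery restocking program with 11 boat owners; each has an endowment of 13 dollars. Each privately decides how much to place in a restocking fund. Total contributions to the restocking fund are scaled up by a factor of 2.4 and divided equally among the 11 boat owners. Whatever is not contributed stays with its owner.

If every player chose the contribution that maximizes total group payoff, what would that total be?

Each contributed unit returns 2.400 to the group as a whole (0.2182 to each of 11 players), which exceeds 1, so the social optimum is full contribution: group total = 2.400 × 143 = 343.20.

343.20 dollars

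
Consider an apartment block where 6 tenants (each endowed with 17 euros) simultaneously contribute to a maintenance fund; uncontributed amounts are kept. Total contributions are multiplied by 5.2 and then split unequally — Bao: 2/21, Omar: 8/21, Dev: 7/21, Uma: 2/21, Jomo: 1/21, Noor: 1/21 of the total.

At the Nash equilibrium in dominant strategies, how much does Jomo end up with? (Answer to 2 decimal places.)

25.42 euros

For player j, contributing a unit is worthwhile iff 5.2 × (j's share) ≥ 1, i.e. iff j's share is at least 0.1923.
The shares above 0.1923 belong to Omar and Dev, contributing 17 each; the remaining 4 contribute 0. Total contributed: 34.
Jomo keeps 17 and receives 5.2 × 34 × 1/21 = 8.42 from the maintenance fund, for a payoff of 25.42.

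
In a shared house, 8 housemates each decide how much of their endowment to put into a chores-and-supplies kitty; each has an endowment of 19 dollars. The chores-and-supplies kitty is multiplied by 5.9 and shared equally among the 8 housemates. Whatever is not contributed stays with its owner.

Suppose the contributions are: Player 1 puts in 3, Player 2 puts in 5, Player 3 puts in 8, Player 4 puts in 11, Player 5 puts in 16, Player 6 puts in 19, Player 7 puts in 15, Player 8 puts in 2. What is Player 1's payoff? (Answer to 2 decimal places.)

Total contributed: 3 + 5 + 8 + 11 + 16 + 19 + 15 + 2 = 79.
Each receives 5.9 × 79 / 8 = 58.26 from the chores-and-supplies kitty.
Player 1 keeps 19 − 3 = 16, so Player 1's payoff is 16 + 58.26 = 74.26.

74.26 dollars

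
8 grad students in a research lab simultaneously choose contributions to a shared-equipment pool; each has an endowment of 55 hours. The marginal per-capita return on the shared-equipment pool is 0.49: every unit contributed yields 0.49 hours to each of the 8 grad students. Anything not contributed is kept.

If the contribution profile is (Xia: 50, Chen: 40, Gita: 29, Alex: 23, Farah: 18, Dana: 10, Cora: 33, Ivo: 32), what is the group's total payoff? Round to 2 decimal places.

1126.20 hours

Total contributed: 50 + 40 + 29 + 23 + 18 + 10 + 33 + 32 = 235; total kept: 8 × 55 − 235 = 205.
The shared-equipment pool pays out 0.49 × 8 × 235 = 921.20 in aggregate.
Group total = 205 + 921.20 = 1126.20.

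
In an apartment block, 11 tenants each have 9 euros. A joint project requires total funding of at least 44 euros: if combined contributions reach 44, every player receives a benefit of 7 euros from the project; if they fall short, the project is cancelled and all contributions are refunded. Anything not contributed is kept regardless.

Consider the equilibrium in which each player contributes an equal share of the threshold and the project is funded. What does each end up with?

Equal share of the threshold: 44/11 = 4.
At this profile no one gains by cutting their contribution: any cut drops the total below 44, the project is cancelled, contributions are refunded, and the deviator ends with 9, which is less than 9 − 4 + 7 = 12. Contributing more than 4 just wastes the excess. So contributing exactly 4 is a best response.
Each player's payoff: 9 − 4 + 7 = 12.

12 euros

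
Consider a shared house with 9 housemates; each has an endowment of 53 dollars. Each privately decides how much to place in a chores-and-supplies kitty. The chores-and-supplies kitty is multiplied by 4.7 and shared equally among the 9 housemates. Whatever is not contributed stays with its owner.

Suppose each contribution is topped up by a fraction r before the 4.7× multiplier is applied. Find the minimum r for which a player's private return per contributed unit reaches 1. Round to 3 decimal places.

0.915

With matching at rate r, one contributed unit becomes (1 + r) in the chores-and-supplies kitty and returns 4.7 × (1 + r) / 9 to the contributor.
Setting this equal to 1: 1 + r = 9/4.7 = 1.9149.
So the minimum matching rate is r = 1.9149 − 1 = 0.915.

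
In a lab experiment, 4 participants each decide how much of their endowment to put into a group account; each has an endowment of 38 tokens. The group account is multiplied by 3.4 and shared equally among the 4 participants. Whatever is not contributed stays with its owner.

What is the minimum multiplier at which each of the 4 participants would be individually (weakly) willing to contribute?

A contributed unit returns (multiplier)/4 to its contributor.
This reaches 1 exactly when the multiplier is 4.

4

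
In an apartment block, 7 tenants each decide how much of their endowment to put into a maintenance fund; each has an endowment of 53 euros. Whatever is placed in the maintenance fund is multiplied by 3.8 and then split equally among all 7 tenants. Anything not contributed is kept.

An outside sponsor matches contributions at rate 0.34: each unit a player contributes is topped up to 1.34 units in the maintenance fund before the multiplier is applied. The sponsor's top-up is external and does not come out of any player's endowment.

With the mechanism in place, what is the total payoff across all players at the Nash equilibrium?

The effective private return is 3.8 × 1.34 / 7 = 0.7274, which is still under 1, so the mechanism doesn't change anyone's dominant strategy: zero contribution.
Everyone keeps their endowment and the group total is 7 × 53 = 371.

371.00 euros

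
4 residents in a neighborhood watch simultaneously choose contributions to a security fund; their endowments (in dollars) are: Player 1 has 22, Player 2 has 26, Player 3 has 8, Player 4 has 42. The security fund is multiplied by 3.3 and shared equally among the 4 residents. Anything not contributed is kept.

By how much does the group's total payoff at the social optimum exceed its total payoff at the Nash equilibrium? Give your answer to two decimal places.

225.40 dollars

The private return per contributed unit is 3.3/4 = 0.8250 < 1 for every player regardless of endowment, so the Nash equilibrium is zero contribution and the group total is Σ E_j = 22 + 26 + 8 + 42 = 98.
Each contributed unit returns 3.300 to the group, so the social optimum is full contribution by everyone: group total = 3.300 × 98 = 323.40.
Efficiency loss = (3.300 − 1) × 98 = 225.40.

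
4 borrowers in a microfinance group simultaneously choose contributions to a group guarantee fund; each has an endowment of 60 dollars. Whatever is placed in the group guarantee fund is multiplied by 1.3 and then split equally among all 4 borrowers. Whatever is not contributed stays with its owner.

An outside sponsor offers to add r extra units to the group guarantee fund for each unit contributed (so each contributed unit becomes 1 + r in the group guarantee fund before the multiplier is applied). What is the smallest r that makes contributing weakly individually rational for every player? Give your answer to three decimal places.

2.077

With matching at rate r, one contributed unit becomes (1 + r) in the group guarantee fund and returns 1.3 × (1 + r) / 4 to the contributor.
Setting this equal to 1: 1 + r = 4/1.3 = 3.0769.
So the minimum matching rate is r = 3.0769 − 1 = 2.077.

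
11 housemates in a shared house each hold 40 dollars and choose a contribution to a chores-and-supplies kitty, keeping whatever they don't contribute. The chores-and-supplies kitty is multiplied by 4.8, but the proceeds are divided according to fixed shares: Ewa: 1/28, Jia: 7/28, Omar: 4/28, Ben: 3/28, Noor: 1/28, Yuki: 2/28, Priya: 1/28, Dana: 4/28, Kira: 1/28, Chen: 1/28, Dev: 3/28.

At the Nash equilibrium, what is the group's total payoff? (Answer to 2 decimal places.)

A player with share s gets back 4.8·s per unit contributed, so full contribution is dominant for anyone with s > 1/4.8 = 0.2083 and zero contribution is dominant for anyone below.
The only share above 0.2083 is Jia's 7/28, contributing 40; the remaining 10 contribute 0. Total contributed: 40.
The chores-and-supplies kitty pays out 4.8 × 40 = 192.00 in total (split across the unequal shares, but the aggregate is all that matters for the group sum).
The 10 free-riders keep 40 each, adding 400. Group total = 400 + 192.00 = 592.00.

592.00 dollars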